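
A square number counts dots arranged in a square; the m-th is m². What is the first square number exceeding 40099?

Solve n² > 40099 for integer n.
The largest n with value ≤ 40099 is 200 (since 40000 ≤ 40099 < 40401), so the first above is n = 201, value 40401.

40401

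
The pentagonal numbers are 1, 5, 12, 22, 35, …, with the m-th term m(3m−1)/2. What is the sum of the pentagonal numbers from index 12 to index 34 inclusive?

19504

Σ i(3i−1)/2 = (3Σi² − Σi) / 2 over i = 12..34.
Σi = 595 − 66 = 529 and Σi² = 13685 − 506 = 13179.
(3·13179 − 1·529) / 2 = 39008/2 = 19504.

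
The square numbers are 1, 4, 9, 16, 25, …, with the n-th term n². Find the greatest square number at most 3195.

Solve n² ≤ 3195 for integer n.
n = 56 gives 3136 ≤ 3195, while n = 57 gives 3249 > 3195; so the answer is 3136.

3136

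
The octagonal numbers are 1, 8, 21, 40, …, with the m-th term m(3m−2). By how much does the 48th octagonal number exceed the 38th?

48·(3·48 − 2) = 6816 and 38·(3·38 − 2) = 4256.
Difference: 6816 − 4256 = 2560.

2560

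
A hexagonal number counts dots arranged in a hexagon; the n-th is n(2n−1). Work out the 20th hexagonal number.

20·(2·20 − 1) = 20·39 = 780.

780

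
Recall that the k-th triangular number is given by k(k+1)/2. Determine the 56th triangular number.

1596

56·57/2 = 3192/2 = 1596.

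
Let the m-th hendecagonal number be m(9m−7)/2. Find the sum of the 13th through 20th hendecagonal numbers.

Σ i(9i−7)/2 = (9Σi² − 7Σi) / 2 over i = 13..20.
Σi = 210 − 78 = 132 and Σi² = 2870 − 650 = 2220.
(9·2220 − 7·132) / 2 = 19056/2 = 9528.

9528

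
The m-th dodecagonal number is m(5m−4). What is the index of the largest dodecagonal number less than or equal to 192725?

Solve n(5n−4) ≤ 192725 for integer n.
n = 196 gives 191296 ≤ 192725, while n = 197 gives 193257 > 192725; so the answer is index 196.

196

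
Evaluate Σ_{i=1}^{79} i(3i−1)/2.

Σ i(3i−1)/2 = (3Σi² − Σi) / 2 over i = 1..79.
Σi = 3160 and Σi² = 167480.
(3·167480 − 1·3160) / 2 = 499280/2 = 249640.

249640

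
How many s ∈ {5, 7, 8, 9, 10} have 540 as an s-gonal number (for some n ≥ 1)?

s = 5: P(5, 19) = 532 and P(5, 20) = 590; 540 is not s-gonal.
s = 7: P(7, 15) = 540. ✓
s = 8: P(8, 13) = 481 and P(8, 14) = 560; 540 is not s-gonal.
s = 9: P(9, 12) = 474 and P(9, 13) = 559; 540 is not s-gonal.
s = 10: P(10, 12) = 540. ✓
Hits: s ∈ {7, 10} → 2.

2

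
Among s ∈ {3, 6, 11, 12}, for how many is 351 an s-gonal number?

1

s = 3: P(3, 26) = 351. ✓
s = 6: P(6, 13) = 325 and P(6, 14) = 378; 351 is not s-gonal.
s = 11: P(11, 9) = 333 and P(11, 10) = 415; 351 is not s-gonal.
s = 12: P(12, 8) = 288 and P(12, 9) = 369; 351 is not s-gonal.
Hits: s ∈ {3} → 1.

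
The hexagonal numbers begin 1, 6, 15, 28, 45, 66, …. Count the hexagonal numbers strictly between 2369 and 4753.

14

The n-th hexagonal number is n(2n−1).
Smallest index with value > 2369: n = 35 (giving 2415).
Largest index with value < 4753: n = 48 (giving 4560).
Indices 35 through 48: 14 terms.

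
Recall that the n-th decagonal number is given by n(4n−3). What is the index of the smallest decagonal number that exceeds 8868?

Solve n(4n−3) > 8868 for integer n.
The largest n with value ≤ 8868 is 47 (since 8695 ≤ 8868 < 9072), so the first above is n = 48, value 9072.

48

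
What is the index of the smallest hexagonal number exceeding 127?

Solve n(2n−1) > 127 for integer n.
The largest n with value ≤ 127 is 8 (since 120 ≤ 127 < 153), so the first above is n = 9, value 153.

9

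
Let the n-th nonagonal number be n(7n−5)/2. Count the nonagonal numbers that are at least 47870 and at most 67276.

The n-th nonagonal number is n(7n−5)/2.
Smallest index with value ≥ 47870: n = 118 (giving 48439).
Largest index with value ≤ 67276: n = 139 (giving 67276).
Indices 118 through 139: 22 terms.

22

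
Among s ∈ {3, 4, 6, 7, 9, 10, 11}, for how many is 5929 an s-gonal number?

s = 3: P(3, 108) = 5886 and P(3, 109) = 5995; 5929 is not s-gonal.
s = 4: P(4, 77) = 5929. ✓
s = 6: P(6, 54) = 5778 and P(6, 55) = 5995; 5929 is not s-gonal.
s = 7: P(7, 49) = 5929. ✓
s = 9: P(9, 41) = 5781 and P(9, 42) = 6069; 5929 is not s-gonal.
s = 10: P(10, 38) = 5662 and P(10, 39) = 5967; 5929 is not s-gonal.
s = 11: P(11, 36) = 5706 and P(11, 37) = 6031; 5929 is not s-gonal.
Hits: s ∈ {4, 7} → 2.

2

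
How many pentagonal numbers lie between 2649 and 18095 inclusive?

68

The n-th pentagonal number is n(3n−1)/2.
Smallest index with value ≥ 2649: n = 43 (giving 2752).
Largest index with value ≤ 18095: n = 110 (giving 18095).
Indices 43 through 110: 68 terms.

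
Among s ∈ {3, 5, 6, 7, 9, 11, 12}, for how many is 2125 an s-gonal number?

1

s = 3: P(3, 64) = 2080 and P(3, 65) = 2145; 2125 is not s-gonal.
s = 5: P(5, 37) = 2035 and P(5, 38) = 2147; 2125 is not s-gonal.
s = 6: P(6, 32) = 2016 and P(6, 33) = 2145; 2125 is not s-gonal.
s = 7: P(7, 29) = 2059 and P(7, 30) = 2205; 2125 is not s-gonal.
s = 9: P(9, 25) = 2125. ✓
s = 11: P(11, 22) = 2101 and P(11, 23) = 2300; 2125 is not s-gonal.
s = 12: P(12, 21) = 2121 and P(12, 22) = 2332; 2125 is not s-gonal.
Hits: s ∈ {9} → 1.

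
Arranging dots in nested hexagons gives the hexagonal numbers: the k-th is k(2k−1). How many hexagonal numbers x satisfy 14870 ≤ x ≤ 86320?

The n-th hexagonal number is n(2n−1).
Smallest index with value ≥ 14870: n = 87 (giving 15051).
Largest index with value ≤ 86320: n = 208 (giving 86320).
Indices 87 through 208: 122 terms.

122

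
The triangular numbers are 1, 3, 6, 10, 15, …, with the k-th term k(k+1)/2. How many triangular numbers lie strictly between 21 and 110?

8

The n-th triangular number is n(n+1)/2.
Smallest index with value > 21: n = 7 (giving 28).
Largest index with value < 110: n = 14 (giving 105).
Indices 7 through 14: 8 terms.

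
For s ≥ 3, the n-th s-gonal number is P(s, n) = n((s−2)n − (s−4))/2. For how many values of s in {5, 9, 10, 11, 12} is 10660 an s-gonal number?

s = 5: P(5, 84) = 10542 and P(5, 85) = 10795; 10660 is not s-gonal.
s = 9: P(9, 55) = 10450 and P(9, 56) = 10836; 10660 is not s-gonal.
s = 10: P(10, 52) = 10660. ✓
s = 11: P(11, 49) = 10633 and P(11, 50) = 11075; 10660 is not s-gonal.
s = 12: P(12, 46) = 10396 and P(12, 47) = 10857; 10660 is not s-gonal.
Hits: s ∈ {10} → 1.

1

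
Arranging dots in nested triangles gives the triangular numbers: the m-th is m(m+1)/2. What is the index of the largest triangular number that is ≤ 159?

Solve n(n+1)/2 ≤ 159 for integer n.
n = 17 gives 153 ≤ 159, while n = 18 gives 171 > 159; so the answer is index 17.

17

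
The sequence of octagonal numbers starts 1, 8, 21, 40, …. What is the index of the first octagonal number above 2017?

Solve n(3n−2) > 2017 for integer n.
The largest n with value ≤ 2017 is 26 (since 1976 ≤ 2017 < 2133), so the first above is n = 27, value 2133.

27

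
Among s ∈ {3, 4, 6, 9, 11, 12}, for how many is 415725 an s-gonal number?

1

s = 3: P(3, 911) = 415416 and P(3, 912) = 416328; 415725 is not s-gonal.
s = 4: P(4, 644) = 414736 and P(4, 645) = 416025; 415725 is not s-gonal.
s = 6: P(6, 456) = 415416 and P(6, 457) = 417241; 415725 is not s-gonal.
s = 9: P(9, 345) = 415725. ✓
s = 11: P(11, 304) = 414808 and P(11, 305) = 417545; 415725 is not s-gonal.
s = 12: P(12, 288) = 413568 and P(12, 289) = 416449; 415725 is not s-gonal.
Hits: s ∈ {9} → 1.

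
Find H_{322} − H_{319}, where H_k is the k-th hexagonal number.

322·(2·322 − 1) = 207046 and 319·(2·319 − 1) = 203203.
Difference: 207046 − 203203 = 3843.

3843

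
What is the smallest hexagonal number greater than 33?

45

Solve n(2n−1) > 33 for integer n.
The largest n with value ≤ 33 is 4 (since 28 ≤ 33 < 45), so the first above is n = 5, value 45.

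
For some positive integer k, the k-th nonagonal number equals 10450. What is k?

55

Set n(7n−5)/2 = 10450, giving 7n² − 5n − 20900 = 0.
So n = (5 + 765) / 14 = 770/14 = 55.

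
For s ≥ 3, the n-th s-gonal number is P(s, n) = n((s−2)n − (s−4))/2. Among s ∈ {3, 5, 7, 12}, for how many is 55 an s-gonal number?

2

s = 3: P(3, 10) = 55. ✓
s = 5: P(5, 6) = 51 and P(5, 7) = 70; 55 is not s-gonal.
s = 7: P(7, 5) = 55. ✓
s = 12: P(12, 3) = 33 and P(12, 4) = 64; 55 is not s-gonal.
Hits: s ∈ {3, 7} → 2.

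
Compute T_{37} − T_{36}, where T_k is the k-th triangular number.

37

Consecutive triangular numbers differ by n: T_{37} − T_{36} = 37.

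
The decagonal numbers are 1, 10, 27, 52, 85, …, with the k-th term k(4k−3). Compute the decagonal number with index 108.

46332

The 108th decagonal number is n(4n−3) with n = 108.
108·(4·108 − 3) = 108·429 = 46332.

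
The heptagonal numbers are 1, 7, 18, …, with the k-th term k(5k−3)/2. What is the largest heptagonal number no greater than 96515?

95746

Solve n(5n−3)/2 ≤ 96515 for integer n.
n = 196 gives 95746 ≤ 96515, while n = 197 gives 96727 > 96515; so the answer is 95746.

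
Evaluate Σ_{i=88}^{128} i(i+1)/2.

Σ i(i+1)/2 = (Σi² + Σi) / 2 over i = 88..128.
Σi = 8256 − 3828 = 4428 and Σi² = 707264 − 223300 = 483964.
(1·483964 + 1·4428) / 2 = 488392/2 = 244196.

244196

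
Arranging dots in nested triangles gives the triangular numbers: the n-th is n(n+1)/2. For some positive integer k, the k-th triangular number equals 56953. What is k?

337

Set n(n+1)/2 = 56953, giving n² + n − 113906 = 0.
So n = (-1 + 675) / 2 = 674/2 = 337.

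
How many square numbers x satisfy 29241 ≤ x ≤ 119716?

176

The n-th square number is n².
Smallest index with value ≥ 29241: n = 171 (giving 29241).
Largest index with value ≤ 119716: n = 346 (giving 119716).
Indices 171 through 346: 176 terms.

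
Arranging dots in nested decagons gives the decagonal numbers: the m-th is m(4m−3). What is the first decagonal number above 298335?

Solve n(4n−3) > 298335 for integer n.
The largest n with value ≤ 298335 is 273 (since 297297 ≤ 298335 < 299482), so the first above is n = 274, value 299482.

299482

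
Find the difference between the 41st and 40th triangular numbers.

41

Consecutive triangular numbers differ by n: T_{41} − T_{40} = 41.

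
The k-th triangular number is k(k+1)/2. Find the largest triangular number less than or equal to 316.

Solve n(n+1)/2 ≤ 316 for integer n.
n = 24 gives 300 ≤ 316, while n = 25 gives 325 > 316; so the answer is 300.

300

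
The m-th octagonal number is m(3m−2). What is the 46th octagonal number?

6256

46·(3·46 − 2) = 46·136 = 6256.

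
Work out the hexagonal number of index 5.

The 5th hexagonal number is n(2n−1) with n = 5.
5·(2·5 − 1) = 5·9 = 45.

45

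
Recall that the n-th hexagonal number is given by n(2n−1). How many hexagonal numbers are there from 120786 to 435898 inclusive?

The n-th hexagonal number is n(2n−1).
Smallest index with value ≥ 120786: n = 246 (giving 120786).
Largest index with value ≤ 435898: n = 467 (giving 435711).
Indices 246 through 467: 222 terms.

222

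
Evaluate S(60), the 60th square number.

The 60th square number is n² with n = 60.
60² = 3600.

3600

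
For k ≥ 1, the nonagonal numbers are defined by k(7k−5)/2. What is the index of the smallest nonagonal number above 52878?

Solve n(7n−5)/2 > 52878 for integer n.
The largest n with value ≤ 52878 is 123 (since 52644 ≤ 52878 < 53506), so the first above is n = 124, value 53506.

124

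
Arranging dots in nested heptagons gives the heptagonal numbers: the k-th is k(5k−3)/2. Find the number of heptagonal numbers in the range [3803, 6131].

10

The n-th heptagonal number is n(5n−3)/2.
Smallest index with value ≥ 3803: n = 40 (giving 3940).
Largest index with value ≤ 6131: n = 49 (giving 5929).
Indices 40 through 49: 10 terms.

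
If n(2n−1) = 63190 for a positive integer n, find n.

178

Set n(2n−1) = 63190, giving 2n² − n − 63190 = 0.
The discriminant is 1 + 8·63190 = 505521, and √505521 = 711.
So n = (1 + 711) / 4 = 712/4 = 178.
Check: 178·(2·178 − 1) = 63190. ✓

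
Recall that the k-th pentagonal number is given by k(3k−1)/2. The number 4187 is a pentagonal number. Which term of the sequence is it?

53

Set n(3n−1)/2 = 4187, giving 3n² − n − 8374 = 0.
So n = (1 + 317) / 6 = 318/6 = 53.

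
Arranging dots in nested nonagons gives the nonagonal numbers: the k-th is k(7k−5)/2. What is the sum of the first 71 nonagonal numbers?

420036

Σ i(7i−5)/2 = (7Σi² − 5Σi) / 2 over i = 1..71.
Σi = 2556 and Σi² = 121836.
(7·121836 − 5·2556) / 2 = 840072/2 = 420036.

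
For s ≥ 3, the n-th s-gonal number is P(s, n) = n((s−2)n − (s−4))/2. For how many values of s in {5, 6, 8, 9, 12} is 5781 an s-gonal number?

s = 5: P(5, 62) = 5735 and P(5, 63) = 5922; 5781 is not s-gonal.
s = 6: P(6, 54) = 5778 and P(6, 55) = 5995; 5781 is not s-gonal.
s = 8: P(8, 44) = 5720 and P(8, 45) = 5985; 5781 is not s-gonal.
s = 9: P(9, 41) = 5781. ✓
s = 12: P(12, 34) = 5644 and P(12, 35) = 5985; 5781 is not s-gonal.
Hits: s ∈ {9} → 1.

1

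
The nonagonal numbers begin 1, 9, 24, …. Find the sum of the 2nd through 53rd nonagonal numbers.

175058

Σ i(7i−5)/2 = (7Σi² − 5Σi) / 2 over i = 2..53.
Σi = 1431 − 1 = 1430 and Σi² = 51039 − 1 = 51038.
(7·51038 − 5·1430) / 2 = 350116/2 = 175058.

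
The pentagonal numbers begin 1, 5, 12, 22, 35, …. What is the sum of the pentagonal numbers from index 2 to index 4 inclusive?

39

Σ i(3i−1)/2 = (3Σi² − Σi) / 2 over i = 2..4.
Σi = 10 − 1 = 9 and Σi² = 30 − 1 = 29.
(3·29 − 1·9) / 2 = 78/2 = 39.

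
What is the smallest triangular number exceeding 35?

Solve n(n+1)/2 > 35 for integer n.
The largest n with value ≤ 35 is 7 (since 28 ≤ 35 < 36), so the first above is n = 8, value 36.

36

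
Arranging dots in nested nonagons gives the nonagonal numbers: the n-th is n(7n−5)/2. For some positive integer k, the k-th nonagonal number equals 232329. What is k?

258

Set n(7n−5)/2 = 232329, giving 7n² − 5n − 464658 = 0.
So n = (5 + 3607) / 14 = 3612/14 = 258.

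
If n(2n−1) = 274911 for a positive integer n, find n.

Set n(2n−1) = 274911, giving 2n² − n − 274911 = 0.
So n = (1 + 1483) / 4 = 1484/4 = 371.

371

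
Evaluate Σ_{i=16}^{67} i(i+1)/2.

51714

Σ i(i+1)/2 = (Σi² + Σi) / 2 over i = 16..67.
Σi = 2278 − 120 = 2158 and Σi² = 102510 − 1240 = 101270.
(1·101270 + 1·2158) / 2 = 103428/2 = 51714.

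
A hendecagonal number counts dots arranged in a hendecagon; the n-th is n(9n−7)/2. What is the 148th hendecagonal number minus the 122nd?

31499

148·(9·148 − 7)/2 = 98050 and 122·(9·122 − 7)/2 = 66551.
Difference: 98050 − 66551 = 31499.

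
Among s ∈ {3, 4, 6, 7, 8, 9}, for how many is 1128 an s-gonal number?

2

s = 3: P(3, 47) = 1128. ✓
s = 4: P(4, 33) = 1089 and P(4, 34) = 1156; 1128 is not s-gonal.
s = 6: P(6, 24) = 1128. ✓
s = 7: P(7, 21) = 1071 and P(7, 22) = 1177; 1128 is not s-gonal.
s = 8: P(8, 19) = 1045 and P(8, 20) = 1160; 1128 is not s-gonal.
s = 9: P(9, 18) = 1089 and P(9, 19) = 1216; 1128 is not s-gonal.
Hits: s ∈ {3, 6} → 2.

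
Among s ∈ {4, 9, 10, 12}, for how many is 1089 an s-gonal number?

2

s = 4: P(4, 33) = 1089. ✓
s = 9: P(9, 18) = 1089. ✓
s = 10: P(10, 16) = 976 and P(10, 17) = 1105; 1089 is not s-gonal.
s = 12: P(12, 15) = 1065 and P(12, 16) = 1216; 1089 is not s-gonal.
Hits: s ∈ {4, 9} → 2.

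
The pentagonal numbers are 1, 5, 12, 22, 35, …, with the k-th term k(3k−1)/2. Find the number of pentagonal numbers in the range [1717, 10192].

49

The n-th pentagonal number is n(3n−1)/2.
Smallest index with value ≥ 1717: n = 34 (giving 1717).
Largest index with value ≤ 10192: n = 82 (giving 10045).
Indices 34 through 82: 49 terms.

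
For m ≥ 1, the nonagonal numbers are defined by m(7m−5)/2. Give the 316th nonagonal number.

348706

The 316th nonagonal number is n(7n−5)/2 with n = 316.
316·(7·316 − 5)/2 = 316·2207/2 = 348706.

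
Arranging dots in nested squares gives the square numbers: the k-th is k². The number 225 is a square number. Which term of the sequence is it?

15

We need n² = 225, so n = √225 = 15.
Check: 15² = 225. ✓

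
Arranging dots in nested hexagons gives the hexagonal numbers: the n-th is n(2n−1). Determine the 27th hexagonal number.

27·(2·27 − 1) = 27·53 = 1431.

1431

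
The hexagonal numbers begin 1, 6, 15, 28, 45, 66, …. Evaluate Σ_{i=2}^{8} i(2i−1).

371

Σ i(2i−1) = 2Σi² − Σi over i = 2..8.
Σi = 36 − 1 = 35 and Σi² = 204 − 1 = 203.
2·203 − 1·35 = 371.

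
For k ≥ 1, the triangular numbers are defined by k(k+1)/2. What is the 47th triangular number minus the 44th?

47·48/2 = 1128 and 44·45/2 = 990.
Difference: 1128 − 990 = 138.

138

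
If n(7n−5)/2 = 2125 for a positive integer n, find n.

Set n(7n−5)/2 = 2125, giving 7n² − 5n − 4250 = 0.
The discriminant is 25 + 56·2125 = 119025, and √119025 = 345.
So n = (5 + 345) / 14 = 350/14 = 25.

25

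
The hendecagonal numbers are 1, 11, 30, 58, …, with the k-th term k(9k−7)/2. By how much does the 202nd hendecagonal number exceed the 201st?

1810

Consecutive hendecagonal numbers differ by 9n − 8: here 9·202 − 8 = 1810.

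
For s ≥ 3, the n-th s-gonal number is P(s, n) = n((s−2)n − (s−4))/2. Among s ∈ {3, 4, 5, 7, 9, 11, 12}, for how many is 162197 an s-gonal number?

s = 3: P(3, 569) = 162165 and P(3, 570) = 162735; 162197 is not s-gonal.
s = 4: P(4, 402) = 161604 and P(4, 403) = 162409; 162197 is not s-gonal.
s = 5: P(5, 329) = 162197. ✓
s = 7: P(7, 255) = 162180 and P(7, 256) = 163456; 162197 is not s-gonal.
s = 9: P(9, 215) = 161250 and P(9, 216) = 162756; 162197 is not s-gonal.
s = 11: P(11, 190) = 161785 and P(11, 191) = 163496; 162197 is not s-gonal.
s = 12: P(12, 180) = 161280 and P(12, 181) = 163081; 162197 is not s-gonal.
Hits: s ∈ {5} → 1.

1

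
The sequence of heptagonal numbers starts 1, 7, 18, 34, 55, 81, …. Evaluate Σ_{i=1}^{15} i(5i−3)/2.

Σ i(5i−3)/2 = (5Σi² − 3Σi) / 2 over i = 1..15.
Σi = 120 and Σi² = 1240.
(5·1240 − 3·120) / 2 = 5840/2 = 2920.

2920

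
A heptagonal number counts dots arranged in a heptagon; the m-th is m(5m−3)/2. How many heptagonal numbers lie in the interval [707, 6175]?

The n-th heptagonal number is n(5n−3)/2.
Smallest index with value ≥ 707: n = 18 (giving 783).
Largest index with value ≤ 6175: n = 50 (giving 6175).
Indices 18 through 50: 33 terms.

33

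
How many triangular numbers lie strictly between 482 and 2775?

The n-th triangular number is n(n+1)/2.
Smallest index with value > 482: n = 31 (giving 496).
Largest index with value < 2775: n = 73 (giving 2701).
Indices 31 through 73: 43 terms.

43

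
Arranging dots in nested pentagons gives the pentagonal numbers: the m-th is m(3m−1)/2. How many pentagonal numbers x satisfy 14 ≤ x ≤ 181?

8

The n-th pentagonal number is n(3n−1)/2.
Smallest index with value ≥ 14: n = 4 (giving 22).
Largest index with value ≤ 181: n = 11 (giving 176).
Indices 4 through 11: 8 terms.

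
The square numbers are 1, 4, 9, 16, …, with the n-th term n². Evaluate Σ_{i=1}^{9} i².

Σ_{i=1}^{9} i² = 9·10·19/6 = 285.

285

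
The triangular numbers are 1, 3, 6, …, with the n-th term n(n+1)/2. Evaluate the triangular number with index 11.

11·12/2 = 132/2 = 66.

66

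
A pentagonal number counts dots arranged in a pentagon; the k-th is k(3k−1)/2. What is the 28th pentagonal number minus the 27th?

82

Consecutive pentagonal numbers differ by 3n − 2: here 3·28 − 2 = 82.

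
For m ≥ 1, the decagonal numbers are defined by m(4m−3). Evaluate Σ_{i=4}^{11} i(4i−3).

1788

Σ i(4i−3) = 4Σi² − 3Σi over i = 4..11.
Σi = 66 − 6 = 60 and Σi² = 506 − 14 = 492.
4·492 − 3·60 = 1788.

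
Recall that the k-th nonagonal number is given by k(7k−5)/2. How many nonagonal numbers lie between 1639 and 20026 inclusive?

The n-th nonagonal number is n(7n−5)/2.
Smallest index with value ≥ 1639: n = 22 (giving 1639).
Largest index with value ≤ 20026: n = 76 (giving 20026).
Indices 22 through 76: 55 terms.

55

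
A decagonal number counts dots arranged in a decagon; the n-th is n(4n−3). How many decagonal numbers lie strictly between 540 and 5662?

The n-th decagonal number is n(4n−3).
Smallest index with value > 540: n = 13 (giving 637).
Largest index with value < 5662: n = 37 (giving 5365).
Indices 13 through 37: 25 terms.

25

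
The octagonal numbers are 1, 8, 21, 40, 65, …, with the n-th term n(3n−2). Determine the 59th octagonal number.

10325

The 59th octagonal number is n(3n−2) with n = 59.
59·(3·59 − 2) = 59·175 = 10325.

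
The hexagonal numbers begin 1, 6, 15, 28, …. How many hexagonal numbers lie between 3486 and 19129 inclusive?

The n-th hexagonal number is n(2n−1).
Smallest index with value ≥ 3486: n = 42 (giving 3486).
Largest index with value ≤ 19129: n = 98 (giving 19110).
Indices 42 through 98: 57 terms.

57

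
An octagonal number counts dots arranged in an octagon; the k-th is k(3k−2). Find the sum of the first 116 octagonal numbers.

Σ i(3i−2) = 3Σi² − 2Σi over i = 1..116.
Σi = 6786 and Σi² = 527046.
3·527046 − 2·6786 = 1567566.

1567566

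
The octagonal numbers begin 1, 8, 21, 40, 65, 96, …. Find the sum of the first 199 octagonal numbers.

Σ i(3i−2) = 3Σi² − 2Σi over i = 1..199.
Σi = 19900 and Σi² = 2646700.
3·2646700 − 2·19900 = 7900300.

7900300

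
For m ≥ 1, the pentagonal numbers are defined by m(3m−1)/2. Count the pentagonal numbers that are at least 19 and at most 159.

The n-th pentagonal number is n(3n−1)/2.
Smallest index with value ≥ 19: n = 4 (giving 22).
Largest index with value ≤ 159: n = 10 (giving 145).
Indices 4 through 10: 7 terms.

7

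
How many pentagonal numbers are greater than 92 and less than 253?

The n-th pentagonal number is n(3n−1)/2.
Smallest index with value > 92: n = 9 (giving 117).
Largest index with value < 253: n = 13 (giving 247).
Indices 9 through 13: 5 terms.

5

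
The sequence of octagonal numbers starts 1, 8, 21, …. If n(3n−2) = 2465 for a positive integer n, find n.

29

Set n(3n−2) = 2465, giving 3n² − 2n − 2465 = 0.
The discriminant is 4 + 12·2465 = 29584, and √29584 = 172.
So n = (2 + 172) / 6 = 174/6 = 29.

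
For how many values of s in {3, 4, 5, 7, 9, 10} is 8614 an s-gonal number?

s = 3: P(3, 130) = 8515 and P(3, 131) = 8646; 8614 is not s-gonal.
s = 4: P(4, 92) = 8464 and P(4, 93) = 8649; 8614 is not s-gonal.
s = 5: P(5, 75) = 8400 and P(5, 76) = 8626; 8614 is not s-gonal.
s = 7: P(7, 59) = 8614. ✓
s = 9: P(9, 49) = 8281 and P(9, 50) = 8625; 8614 is not s-gonal.
s = 10: P(10, 46) = 8326 and P(10, 47) = 8695; 8614 is not s-gonal.
Hits: s ∈ {7} → 1.

1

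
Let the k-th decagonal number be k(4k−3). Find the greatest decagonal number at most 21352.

21097

Solve n(4n−3) ≤ 21352 for integer n.
n = 73 gives 21097 ≤ 21352, while n = 74 gives 21682 > 21352; so the answer is 21097.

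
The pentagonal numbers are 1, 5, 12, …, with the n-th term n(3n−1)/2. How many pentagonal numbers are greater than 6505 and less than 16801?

The n-th pentagonal number is n(3n−1)/2.
Smallest index with value > 6505: n = 67 (giving 6700).
Largest index with value < 16801: n = 105 (giving 16485).
Indices 67 through 105: 39 terms.

39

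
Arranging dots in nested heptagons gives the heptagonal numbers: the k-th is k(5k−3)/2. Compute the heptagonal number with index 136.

The 136th heptagonal number is n(5n−3)/2 with n = 136.
136·(5·136 − 3)/2 = 136·677/2 = 46036.

46036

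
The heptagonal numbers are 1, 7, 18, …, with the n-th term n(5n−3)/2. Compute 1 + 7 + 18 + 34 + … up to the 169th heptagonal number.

Σ i(5i−3)/2 = (5Σi² − 3Σi) / 2 over i = 1..169.
Σi = 14365 and Σi² = 1623245.
(5·1623245 − 3·14365) / 2 = 8073130/2 = 4036565.

4036565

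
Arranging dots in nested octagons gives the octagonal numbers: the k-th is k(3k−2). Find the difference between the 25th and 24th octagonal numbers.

145

Consecutive octagonal numbers differ by 6n − 5: here 6·25 − 5 = 145.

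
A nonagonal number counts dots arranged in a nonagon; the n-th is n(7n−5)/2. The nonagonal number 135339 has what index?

197

Set n(7n−5)/2 = 135339, giving 7n² − 5n − 270678 = 0.
So n = (5 + 2753) / 14 = 2758/14 = 197.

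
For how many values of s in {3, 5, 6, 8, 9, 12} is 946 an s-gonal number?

2

s = 3: P(3, 43) = 946. ✓
s = 5: P(5, 25) = 925 and P(5, 26) = 1001; 946 is not s-gonal.
s = 6: P(6, 22) = 946. ✓
s = 8: P(8, 18) = 936 and P(8, 19) = 1045; 946 is not s-gonal.
s = 9: P(9, 16) = 856 and P(9, 17) = 969; 946 is not s-gonal.
s = 12: P(12, 14) = 924 and P(12, 15) = 1065; 946 is not s-gonal.
Hits: s ∈ {3, 6} → 2.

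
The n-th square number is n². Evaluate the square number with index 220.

48400

The 220th square number is n² with n = 220.
220² = 48400.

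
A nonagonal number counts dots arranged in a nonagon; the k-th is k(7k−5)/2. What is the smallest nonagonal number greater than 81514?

Solve n(7n−5)/2 > 81514 for integer n.
The largest n with value ≤ 81514 is 152 (since 80484 ≤ 81514 < 81549), so the first above is n = 153, value 81549.

81549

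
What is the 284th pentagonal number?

120842

The 284th pentagonal number is n(3n−1)/2 with n = 284.
284·(3·284 − 1)/2 = 284·851/2 = 120842.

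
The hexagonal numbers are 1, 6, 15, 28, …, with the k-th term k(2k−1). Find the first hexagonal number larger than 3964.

Solve n(2n−1) > 3964 for integer n.
The largest n with value ≤ 3964 is 44 (since 3828 ≤ 3964 < 4005), so the first above is n = 45, value 4005.

4005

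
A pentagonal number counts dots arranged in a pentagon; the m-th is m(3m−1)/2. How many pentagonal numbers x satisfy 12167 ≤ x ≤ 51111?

The n-th pentagonal number is n(3n−1)/2.
Smallest index with value ≥ 12167: n = 91 (giving 12376).
Largest index with value ≤ 51111: n = 184 (giving 50692).
Indices 91 through 184: 94 terms.

94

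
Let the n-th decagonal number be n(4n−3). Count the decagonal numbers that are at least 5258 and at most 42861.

The n-th decagonal number is n(4n−3).
Smallest index with value ≥ 5258: n = 37 (giving 5365).
Largest index with value ≤ 42861: n = 103 (giving 42127).
Indices 37 through 103: 67 terms.

67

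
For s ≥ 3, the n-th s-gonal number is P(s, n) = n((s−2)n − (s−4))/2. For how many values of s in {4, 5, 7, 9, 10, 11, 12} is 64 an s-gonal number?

2

s = 4: P(4, 8) = 64. ✓
s = 5: P(5, 6) = 51 and P(5, 7) = 70; 64 is not s-gonal.
s = 7: P(7, 5) = 55 and P(7, 6) = 81; 64 is not s-gonal.
s = 9: P(9, 4) = 46 and P(9, 5) = 75; 64 is not s-gonal.
s = 10: P(10, 4) = 52 and P(10, 5) = 85; 64 is not s-gonal.
s = 11: P(11, 4) = 58 and P(11, 5) = 95; 64 is not s-gonal.
s = 12: P(12, 4) = 64. ✓
Hits: s ∈ {4, 12} → 2.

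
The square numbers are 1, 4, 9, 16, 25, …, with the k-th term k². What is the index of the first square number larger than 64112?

Solve n² > 64112 for integer n.
The largest n with value ≤ 64112 is 253 (since 64009 ≤ 64112 < 64516), so the first above is n = 254, value 64516.

254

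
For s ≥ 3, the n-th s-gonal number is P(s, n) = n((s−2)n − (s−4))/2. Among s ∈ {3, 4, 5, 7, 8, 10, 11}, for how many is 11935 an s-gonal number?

s = 3: P(3, 154) = 11935. ✓
s = 4: P(4, 109) = 11881 and P(4, 110) = 12100; 11935 is not s-gonal.
s = 5: P(5, 89) = 11837 and P(5, 90) = 12105; 11935 is not s-gonal.
s = 7: P(7, 69) = 11799 and P(7, 70) = 12145; 11935 is not s-gonal.
s = 8: P(8, 63) = 11781 and P(8, 64) = 12160; 11935 is not s-gonal.
s = 10: P(10, 55) = 11935. ✓
s = 11: P(11, 51) = 11526 and P(11, 52) = 11986; 11935 is not s-gonal.
Hits: s ∈ {3, 10} → 2.

2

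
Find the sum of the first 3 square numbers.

Σ_{i=1}^{3} i² = 3·4·7/6 = 14.

14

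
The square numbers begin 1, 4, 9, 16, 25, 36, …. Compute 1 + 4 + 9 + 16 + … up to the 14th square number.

Σ_{i=1}^{14} i² = 14·15·29/6 = 1015.

1015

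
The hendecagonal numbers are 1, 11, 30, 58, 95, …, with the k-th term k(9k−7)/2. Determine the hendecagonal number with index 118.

The 118th hendecagonal number is n(9n−7)/2 with n = 118.
118·(9·118 − 7)/2 = 118·1055/2 = 62245.

62245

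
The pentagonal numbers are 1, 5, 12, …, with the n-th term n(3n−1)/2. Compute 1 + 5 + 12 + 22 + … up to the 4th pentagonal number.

Σ i(3i−1)/2 = (3Σi² − Σi) / 2 over i = 1..4.
Σi = 10 and Σi² = 30.
(3·30 − 1·10) / 2 = 80/2 = 40.

40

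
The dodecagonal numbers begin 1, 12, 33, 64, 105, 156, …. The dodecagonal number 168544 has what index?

184

Set n(5n−4) = 168544, giving 5n² − 4n − 168544 = 0.
The discriminant is 16 + 20·168544 = 3370896, and √3370896 = 1836.
So n = (4 + 1836) / 10 = 1840/10 = 184.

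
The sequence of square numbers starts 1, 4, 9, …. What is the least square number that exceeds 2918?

Solve n² > 2918 for integer n.
The largest n with value ≤ 2918 is 54 (since 2916 ≤ 2918 < 3025), so the first above is n = 55, value 3025.

3025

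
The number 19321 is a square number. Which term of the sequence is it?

139

We need n² = 19321, so n = √19321 = 139.
Check: 139² = 19321. ✓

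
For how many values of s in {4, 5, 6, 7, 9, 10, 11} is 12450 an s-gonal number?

1

s = 4: P(4, 111) = 12321 and P(4, 112) = 12544; 12450 is not s-gonal.
s = 5: P(5, 91) = 12376 and P(5, 92) = 12650; 12450 is not s-gonal.
s = 6: P(6, 79) = 12403 and P(6, 80) = 12720; 12450 is not s-gonal.
s = 7: P(7, 70) = 12145 and P(7, 71) = 12496; 12450 is not s-gonal.
s = 9: P(9, 60) = 12450. ✓
s = 10: P(10, 56) = 12376 and P(10, 57) = 12825; 12450 is not s-gonal.
s = 11: P(11, 52) = 11986 and P(11, 53) = 12455; 12450 is not s-gonal.
Hits: s ∈ {9} → 1.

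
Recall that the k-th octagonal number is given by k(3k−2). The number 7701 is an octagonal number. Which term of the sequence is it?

51

Set n(3n−2) = 7701, giving 3n² − 2n − 7701 = 0.
The discriminant is 4 + 12·7701 = 92416, and √92416 = 304.
So n = (2 + 304) / 6 = 306/6 = 51.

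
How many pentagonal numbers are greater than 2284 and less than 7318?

31

The n-th pentagonal number is n(3n−1)/2.
Smallest index with value > 2284: n = 40 (giving 2380).
Largest index with value < 7318: n = 70 (giving 7315).
Indices 40 through 70: 31 terms.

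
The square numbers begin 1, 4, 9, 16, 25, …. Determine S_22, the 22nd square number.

The 22nd square number is n² with n = 22.
22² = 484.

484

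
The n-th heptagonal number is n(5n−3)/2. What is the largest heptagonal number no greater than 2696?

Solve n(5n−3)/2 ≤ 2696 for integer n.
n = 33 gives 2673 ≤ 2696, while n = 34 gives 2839 > 2696; so the answer is 2673.

2673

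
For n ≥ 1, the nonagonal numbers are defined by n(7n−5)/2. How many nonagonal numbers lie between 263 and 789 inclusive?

6

The n-th nonagonal number is n(7n−5)/2.
Smallest index with value ≥ 263: n = 10 (giving 325).
Largest index with value ≤ 789: n = 15 (giving 750).
Indices 10 through 15: 6 terms.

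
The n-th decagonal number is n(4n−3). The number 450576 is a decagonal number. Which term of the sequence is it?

Set n(4n−3) = 450576, giving 4n² − 3n − 450576 = 0.
The discriminant is 9 + 16·450576 = 7209225, and √7209225 = 2685.
So n = (3 + 2685) / 8 = 2688/8 = 336.

336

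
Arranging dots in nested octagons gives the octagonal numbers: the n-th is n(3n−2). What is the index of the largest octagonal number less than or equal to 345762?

339

Solve n(3n−2) ≤ 345762 for integer n.
n = 339 gives 344085 ≤ 345762, while n = 340 gives 346120 > 345762; so the answer is index 339.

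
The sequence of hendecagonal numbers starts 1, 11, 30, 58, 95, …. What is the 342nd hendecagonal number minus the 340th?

342·(9·342 − 7)/2 = 525141 and 340·(9·340 − 7)/2 = 519010.
Difference: 525141 − 519010 = 6131.

6131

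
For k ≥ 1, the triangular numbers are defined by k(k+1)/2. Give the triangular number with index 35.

The 35th triangular number is n(n+1)/2 with n = 35.
35·36/2 = 1260/2 = 630.

630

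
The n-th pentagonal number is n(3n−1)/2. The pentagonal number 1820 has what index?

Set n(3n−1)/2 = 1820, giving 3n² − n − 3640 = 0.
The discriminant is 1 + 24·1820 = 43681, and √43681 = 209.
So n = (1 + 209) / 6 = 210/6 = 35.

35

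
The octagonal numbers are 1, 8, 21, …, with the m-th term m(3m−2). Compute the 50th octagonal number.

50·(3·50 − 2) = 50·148 = 7400.

7400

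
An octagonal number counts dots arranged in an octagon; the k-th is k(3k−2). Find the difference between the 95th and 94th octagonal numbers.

Consecutive octagonal numbers differ by 6n − 5: here 6·95 − 5 = 565.

565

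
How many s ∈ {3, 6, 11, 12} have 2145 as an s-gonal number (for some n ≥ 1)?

2

s = 3: P(3, 65) = 2145. ✓
s = 6: P(6, 33) = 2145. ✓
s = 11: P(11, 22) = 2101 and P(11, 23) = 2300; 2145 is not s-gonal.
s = 12: P(12, 21) = 2121 and P(12, 22) = 2332; 2145 is not s-gonal.
Hits: s ∈ {3, 6} → 2.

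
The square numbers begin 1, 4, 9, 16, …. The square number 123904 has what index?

352

We need n² = 123904, so n = √123904 = 352.
Check: 352² = 123904. ✓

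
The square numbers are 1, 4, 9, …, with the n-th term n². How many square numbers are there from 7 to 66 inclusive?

The n-th square number is n².
Smallest index with value ≥ 7: n = 3 (giving 9).
Largest index with value ≤ 66: n = 8 (giving 64).
Indices 3 through 8: 6 terms.

6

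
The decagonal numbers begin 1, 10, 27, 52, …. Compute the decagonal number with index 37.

5365

The 37th decagonal number is n(4n−3) with n = 37.
37·(4·37 − 3) = 37·145 = 5365.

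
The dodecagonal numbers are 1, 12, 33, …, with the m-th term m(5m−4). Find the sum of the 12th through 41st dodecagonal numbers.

Σ i(5i−4) = 5Σi² − 4Σi over i = 12..41.
Σi = 861 − 66 = 795 and Σi² = 23821 − 506 = 23315.
5·23315 − 4·795 = 113395.

113395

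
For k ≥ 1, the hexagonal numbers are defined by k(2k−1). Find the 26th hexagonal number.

1326

26·(2·26 − 1) = 26·51 = 1326.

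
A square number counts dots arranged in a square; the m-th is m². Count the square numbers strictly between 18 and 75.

4

The n-th square number is n².
Smallest index with value > 18: n = 5 (giving 25).
Largest index with value < 75: n = 8 (giving 64).
Indices 5 through 8: 4 terms.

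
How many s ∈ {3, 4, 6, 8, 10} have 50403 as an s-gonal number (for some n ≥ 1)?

s = 3: P(3, 317) = 50403. ✓
s = 4: P(4, 224) = 50176 and P(4, 225) = 50625; 50403 is not s-gonal.
s = 6: P(6, 159) = 50403. ✓
s = 8: P(8, 129) = 49665 and P(8, 130) = 50440; 50403 is not s-gonal.
s = 10: P(10, 112) = 49840 and P(10, 113) = 50737; 50403 is not s-gonal.
Hits: s ∈ {3, 6} → 2.

2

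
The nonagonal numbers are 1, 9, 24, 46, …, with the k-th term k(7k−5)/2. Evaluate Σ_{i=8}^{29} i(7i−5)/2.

28435

Σ i(7i−5)/2 = (7Σi² − 5Σi) / 2 over i = 8..29.
Σi = 435 − 28 = 407 and Σi² = 8555 − 140 = 8415.
(7·8415 − 5·407) / 2 = 56870/2 = 28435.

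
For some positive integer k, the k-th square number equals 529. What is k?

23

We need n² = 529, so n = √529 = 23.
Check: 23² = 529. ✓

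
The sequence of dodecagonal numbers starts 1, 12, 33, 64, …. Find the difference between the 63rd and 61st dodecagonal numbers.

1232

63·(5·63 − 4) = 19593 and 61·(5·61 − 4) = 18361.
Difference: 19593 − 18361 = 1232.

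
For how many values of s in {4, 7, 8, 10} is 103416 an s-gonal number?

s = 4: P(4, 321) = 103041 and P(4, 322) = 103684; 103416 is not s-gonal.
s = 7: P(7, 203) = 102718 and P(7, 204) = 103734; 103416 is not s-gonal.
s = 8: P(8, 186) = 103416. ✓
s = 10: P(10, 161) = 103201 and P(10, 162) = 104490; 103416 is not s-gonal.
Hits: s ∈ {8} → 1.

1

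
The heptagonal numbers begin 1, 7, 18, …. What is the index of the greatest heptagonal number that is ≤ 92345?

192

Solve n(5n−3)/2 ≤ 92345 for integer n.
n = 192 gives 91872 ≤ 92345, while n = 193 gives 92833 > 92345; so the answer is index 192.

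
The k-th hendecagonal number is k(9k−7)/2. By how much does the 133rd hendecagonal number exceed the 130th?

133·(9·133 − 7)/2 = 79135 and 130·(9·130 − 7)/2 = 75595.
Difference: 79135 − 75595 = 3540.

3540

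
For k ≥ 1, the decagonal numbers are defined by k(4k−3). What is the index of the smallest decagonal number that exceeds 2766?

Solve n(4n−3) > 2766 for integer n.
The largest n with value ≤ 2766 is 26 (since 2626 ≤ 2766 < 2835), so the first above is n = 27, value 2835.

27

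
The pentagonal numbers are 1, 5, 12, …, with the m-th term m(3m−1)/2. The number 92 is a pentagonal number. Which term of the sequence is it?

Set n(3n−1)/2 = 92, giving 3n² − n − 184 = 0.
The discriminant is 1 + 24·92 = 2209, and √2209 = 47.
So n = (1 + 47) / 6 = 48/6 = 8.

8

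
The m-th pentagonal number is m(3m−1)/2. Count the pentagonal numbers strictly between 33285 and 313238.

308

The n-th pentagonal number is n(3n−1)/2.
Smallest index with value > 33285: n = 150 (giving 33675).
Largest index with value < 313238: n = 457 (giving 313045).
Indices 150 through 457: 308 terms.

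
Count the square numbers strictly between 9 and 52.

4

The n-th square number is n².
Smallest index with value > 9: n = 4 (giving 16).
Largest index with value < 52: n = 7 (giving 49).
Indices 4 through 7: 4 terms.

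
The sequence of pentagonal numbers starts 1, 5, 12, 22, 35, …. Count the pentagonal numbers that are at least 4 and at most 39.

4

The n-th pentagonal number is n(3n−1)/2.
Smallest index with value ≥ 4: n = 2 (giving 5).
Largest index with value ≤ 39: n = 5 (giving 35).
Indices 2 through 5: 4 terms.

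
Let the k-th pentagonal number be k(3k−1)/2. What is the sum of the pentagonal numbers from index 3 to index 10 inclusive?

Σ i(3i−1)/2 = (3Σi² − Σi) / 2 over i = 3..10.
Σi = 55 − 3 = 52 and Σi² = 385 − 5 = 380.
(3·380 − 1·52) / 2 = 1088/2 = 544.

544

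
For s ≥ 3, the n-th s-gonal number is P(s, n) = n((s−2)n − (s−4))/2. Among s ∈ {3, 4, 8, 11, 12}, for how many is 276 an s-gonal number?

1

s = 3: P(3, 23) = 276. ✓
s = 4: P(4, 16) = 256 and P(4, 17) = 289; 276 is not s-gonal.
s = 8: P(8, 9) = 225 and P(8, 10) = 280; 276 is not s-gonal.
s = 11: P(11, 8) = 260 and P(11, 9) = 333; 276 is not s-gonal.
s = 12: P(12, 7) = 217 and P(12, 8) = 288; 276 is not s-gonal.
Hits: s ∈ {3} → 1.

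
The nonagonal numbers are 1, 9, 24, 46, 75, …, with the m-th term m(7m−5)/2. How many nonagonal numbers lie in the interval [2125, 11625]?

The n-th nonagonal number is n(7n−5)/2.
Smallest index with value ≥ 2125: n = 25 (giving 2125).
Largest index with value ≤ 11625: n = 57 (giving 11229).
Indices 25 through 57: 33 terms.

33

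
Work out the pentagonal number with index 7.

70

The 7th pentagonal number is n(3n−1)/2 with n = 7.
7·(3·7 − 1)/2 = 7·20/2 = 7·10 = 70.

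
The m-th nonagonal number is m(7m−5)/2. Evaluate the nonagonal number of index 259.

The 259th nonagonal number is n(7n−5)/2 with n = 259.
259·(7·259 − 5)/2 = 259·1808/2 = 259·904 = 234136.

234136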